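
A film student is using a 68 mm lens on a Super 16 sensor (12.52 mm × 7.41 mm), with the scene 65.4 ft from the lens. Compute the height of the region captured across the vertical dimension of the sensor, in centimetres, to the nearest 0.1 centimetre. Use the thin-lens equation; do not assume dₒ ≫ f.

dₒ: 65.4 ft × 304.8 mm/ft = 19933.92 mm.
Similar triangles through the lens centre give W/dₒ = h/dᵢ; with 1/f = 1/dₒ + 1/dᵢ this gives W = h·(dₒ − f)/f.
W = 7.41 mm × (19933.9 − 68) / 68 = 7.41 × 292.1459 ≈ 2164.801 mm = 216.48 cm.

216.5 cm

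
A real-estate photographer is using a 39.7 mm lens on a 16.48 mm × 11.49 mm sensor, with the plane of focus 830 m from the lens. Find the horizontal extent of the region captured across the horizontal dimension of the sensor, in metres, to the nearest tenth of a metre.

dₒ: 830 m = 830000 mm.
Similar triangles through the lens centre give W/dₒ = w/dᵢ; with 1/f = 1/dₒ + 1/dᵢ this gives W = w·(dₒ − f)/f.
W = 16.48 mm × (830000 − 39.7) / 39.7 = 16.48 × 20905.8010 ≈ 344527.601 mm = 344.528 m.

344.5 m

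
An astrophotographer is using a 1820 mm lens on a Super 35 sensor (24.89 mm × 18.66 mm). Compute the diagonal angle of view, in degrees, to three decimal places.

Sensor diagonal = √(24.89² + 18.66²) = √967.7077 ≈ 31.1080 mm.
Angle of view α = 2·arctan(d/2f) with d = 31.1080 mm and f = 1820 mm.
d/2f = 0.00855; arctan(0.00855) ≈ 0.4896°, so α ≈ 0.9793°.

0.979°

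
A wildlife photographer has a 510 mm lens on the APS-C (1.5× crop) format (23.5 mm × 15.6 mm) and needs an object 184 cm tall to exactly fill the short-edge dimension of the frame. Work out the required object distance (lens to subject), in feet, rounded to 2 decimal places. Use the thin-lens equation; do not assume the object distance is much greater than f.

W: 184 cm = 1840 mm.
Magnification m = h/W = dᵢ/dₒ; combined with 1/f = 1/dₒ + 1/dᵢ this gives dₒ = f·(1 + W/h).
dₒ = 510 mm × (1 + 1840/15.6) = 510 × 118.9487 ≈ 60663.846 mm = 60663.846/304.8 ft = 199.028 ft.

199.03 ft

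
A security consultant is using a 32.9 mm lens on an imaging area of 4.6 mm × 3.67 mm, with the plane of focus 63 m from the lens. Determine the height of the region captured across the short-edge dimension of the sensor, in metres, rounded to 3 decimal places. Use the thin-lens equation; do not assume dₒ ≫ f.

dₒ: 63 m = 63000 mm.
Similar triangles through the lens centre give W/dₒ = h/dᵢ; with 1/f = 1/dₒ + 1/dᵢ this gives W = h·(dₒ − f)/f.
W = 3.67 mm × (63000 − 32.9) / 32.9 = 3.67 × 1913.8936 ≈ 7023.990 mm = 7.02399 m.

7.024 m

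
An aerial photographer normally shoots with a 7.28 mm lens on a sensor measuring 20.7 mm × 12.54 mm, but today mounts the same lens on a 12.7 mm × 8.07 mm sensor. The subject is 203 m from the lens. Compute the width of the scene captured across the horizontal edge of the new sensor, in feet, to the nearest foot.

The focal length stays 7.28 mm; the relevant sensor dimension is now w = 12.7 mm. Object distance dₒ = 203 m = 203000 mm.
Thin-lens field width W = w·(dₒ − f)/f = 12.7 × (203000 − 7.28)/7.28 ≈ 354121.915 mm = 354121.915/304.8 ft = 1161.82 ft.

1162 ft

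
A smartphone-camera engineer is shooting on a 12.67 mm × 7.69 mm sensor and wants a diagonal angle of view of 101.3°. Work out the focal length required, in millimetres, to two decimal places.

6.08 mm

Sensor diagonal = √(12.67² + 7.69²) = √219.6650 ≈ 14.8211 mm.
From α = 2·arctan(d/2f) we get f = d / (2·tan(α/2)).
With d = 14.8211 mm and α/2 = 50.65°, tan(α/2) ≈ 1.21959, so f ≈ 14.8211 / 2.43918 ≈ 6.0763 mm.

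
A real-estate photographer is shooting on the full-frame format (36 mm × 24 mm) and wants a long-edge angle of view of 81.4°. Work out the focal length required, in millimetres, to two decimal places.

20.93 mm

From α = 2·arctan(w/2f) we get f = w / (2·tan(α/2)).
With w = 36 mm and α/2 = 40.7°, tan(α/2) ≈ 0.86014, so f ≈ 36 / 1.72027 ≈ 20.9269 mm.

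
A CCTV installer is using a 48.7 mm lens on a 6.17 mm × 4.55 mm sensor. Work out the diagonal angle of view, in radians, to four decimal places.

0.1571 rad

Sensor diagonal = √(6.17² + 4.55²) = √58.7714 ≈ 7.6663 mm.
Angle of view α = 2·arctan(d/2f) with d = 7.6663 mm and f = 48.7 mm.
d/2f = 0.07871; arctan(0.07871) ≈ 0.0785 rad, so α ≈ 0.1571 rad.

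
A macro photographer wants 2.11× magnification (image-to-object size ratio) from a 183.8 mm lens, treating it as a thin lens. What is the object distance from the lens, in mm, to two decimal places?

270.91 mm

With m = dᵢ/dₒ and 1/f = 1/dₒ + 1/dᵢ, substituting dᵢ = m·dₒ gives 1/f = (1 + 1/m)/dₒ, hence dₒ = f·(1 + 1/m).
dₒ = 183.8 × (1 + 1/2.11) = 183.8 × 1.47393 ≈ 270.909 mm.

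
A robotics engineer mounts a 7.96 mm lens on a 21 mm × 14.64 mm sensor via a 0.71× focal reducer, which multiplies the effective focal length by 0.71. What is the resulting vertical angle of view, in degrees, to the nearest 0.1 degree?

104.7°

Effective focal length f = 7.96 × 0.71 = 5.6516 mm.
α = 2·arctan(14.64 / (2 × 5.6516)) = 2·arctan(1.29521) ≈ 104.6582°.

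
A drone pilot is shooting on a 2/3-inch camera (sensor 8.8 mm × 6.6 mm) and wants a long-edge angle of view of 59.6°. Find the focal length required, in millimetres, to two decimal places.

From α = 2·arctan(w/2f) we get f = w / (2·tan(α/2)).
With w = 8.8 mm and α/2 = 29.8°, tan(α/2) ≈ 0.57271, so f ≈ 8.8 / 1.14541 ≈ 7.6828 mm.

7.68 mm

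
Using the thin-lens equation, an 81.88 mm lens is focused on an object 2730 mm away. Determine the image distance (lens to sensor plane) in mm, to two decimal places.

1/dᵢ = 1/f − 1/dₒ = 1/81.88 − 1/2730 = 0.0118467 mm⁻¹.
dᵢ = 1/0.0118467 ≈ 84.4117 mm.

84.41 mm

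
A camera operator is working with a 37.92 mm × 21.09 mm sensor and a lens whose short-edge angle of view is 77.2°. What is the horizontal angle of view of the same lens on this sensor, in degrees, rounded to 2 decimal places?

From the short-edge AOV: f = 21.09 / (2·tan(38.6°)) = 21.09 / 1.59658 ≈ 13.2095 mm.
Horizontal AOV = 2·arctan(37.92 / (2 × 13.2095)) = 2·arctan(1.43533) ≈ 110.2699°.

110.27°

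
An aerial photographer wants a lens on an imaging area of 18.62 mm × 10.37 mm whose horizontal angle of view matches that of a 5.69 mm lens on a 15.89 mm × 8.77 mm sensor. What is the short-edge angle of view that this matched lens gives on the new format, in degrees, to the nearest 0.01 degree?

75.74°

Equal horizontal AOV ⇒ f₂ = f₁ · 18.62/15.89 = 5.69 × 1.17181 ≈ 6.6676 mm.
Short-edge AOV on the new format = 2·arctan(10.37 / (2 × 6.6676)) = 2·arctan(0.77764) ≈ 75.7404°.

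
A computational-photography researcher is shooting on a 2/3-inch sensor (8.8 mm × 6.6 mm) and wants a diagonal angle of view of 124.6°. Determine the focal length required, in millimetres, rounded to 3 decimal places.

Sensor diagonal = √(8.8² + 6.6²) = √121.0000 ≈ 11.0000 mm.
From α = 2·arctan(d/2f) we get f = d / (2·tan(α/2)).
With d = 11.0000 mm and α/2 = 62.3°, tan(α/2) ≈ 1.90472, so f ≈ 11.0000 / 3.80944 ≈ 2.8876 mm.

2.888 mm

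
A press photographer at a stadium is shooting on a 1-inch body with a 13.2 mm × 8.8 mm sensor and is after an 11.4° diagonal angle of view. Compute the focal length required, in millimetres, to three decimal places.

Sensor diagonal = √(13.2² + 8.8²) = √251.6800 ≈ 15.8644 mm.
From α = 2·arctan(d/2f) we get f = d / (2·tan(α/2)).
With d = 15.8644 mm and α/2 = 5.7°, tan(α/2) ≈ 0.09981, so f ≈ 15.8644 / 0.19963 ≈ 79.4705 mm.

79.471 mm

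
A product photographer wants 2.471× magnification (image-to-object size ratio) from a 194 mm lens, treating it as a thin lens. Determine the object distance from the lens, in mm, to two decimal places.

With m = dᵢ/dₒ and 1/f = 1/dₒ + 1/dᵢ, substituting dᵢ = m·dₒ gives 1/f = (1 + 1/m)/dₒ, hence dₒ = f·(1 + 1/m).
dₒ = 194 × (1 + 1/2.471) = 194 × 1.40469 ≈ 272.511 mm.

272.51 mm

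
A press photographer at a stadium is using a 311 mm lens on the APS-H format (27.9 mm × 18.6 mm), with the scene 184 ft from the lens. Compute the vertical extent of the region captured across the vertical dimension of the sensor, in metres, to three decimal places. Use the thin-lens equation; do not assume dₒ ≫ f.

3.336 m

dₒ: 184 ft × 304.8 mm/ft = 56083.20 mm.
Similar triangles through the lens centre give W/dₒ = h/dᵢ; with 1/f = 1/dₒ + 1/dᵢ this gives W = h·(dₒ − f)/f.
W = 18.6 mm × (56083.2 − 311) / 311 = 18.6 × 179.3318 ≈ 3335.572 mm = 3.33557 m.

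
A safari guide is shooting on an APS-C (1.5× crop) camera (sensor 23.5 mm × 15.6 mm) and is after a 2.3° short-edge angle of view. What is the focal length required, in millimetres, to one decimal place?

From α = 2·arctan(h/2f) we get f = h / (2·tan(α/2)).
With h = 15.6 mm and α/2 = 1.15°, tan(α/2) ≈ 0.02007, so f ≈ 15.6 / 0.04015 ≈ 388.5627 mm.

388.6 mm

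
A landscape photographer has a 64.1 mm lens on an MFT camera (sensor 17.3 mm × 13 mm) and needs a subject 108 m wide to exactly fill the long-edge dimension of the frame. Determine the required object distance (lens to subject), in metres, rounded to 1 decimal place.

W: 108 m = 108000 mm.
Magnification m = w/W = dᵢ/dₒ; combined with 1/f = 1/dₒ + 1/dᵢ this gives dₒ = f·(1 + W/w).
dₒ = 64.1 mm × (1 + 108000/17.3) = 64.1 × 6243.7746 ≈ 400225.950 mm = 400.226 m.

400.2 m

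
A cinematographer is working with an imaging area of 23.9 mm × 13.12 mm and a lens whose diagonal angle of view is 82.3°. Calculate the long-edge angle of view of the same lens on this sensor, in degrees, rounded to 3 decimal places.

Sensor diagonal = √(23.9² + 13.12²) = √743.3444 ≈ 27.2643 mm.
From the diagonal AOV: f = 27.2643 / (2·tan(41.15°)) = 27.2643 / 1.74779 ≈ 15.5994 mm.
Long-edge AOV = 2·arctan(23.9 / (2 × 15.5994)) = 2·arctan(0.76606) ≈ 74.9084°.

74.908°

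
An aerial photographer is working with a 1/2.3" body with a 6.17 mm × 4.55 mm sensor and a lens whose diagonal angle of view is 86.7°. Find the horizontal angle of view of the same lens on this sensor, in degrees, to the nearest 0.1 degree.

74.5°

Sensor diagonal = √(6.17² + 4.55²) = √58.7714 ≈ 7.6663 mm.
From the diagonal AOV: f = 7.6663 / (2·tan(43.35°)) = 7.6663 / 1.88800 ≈ 4.0605 mm.
Horizontal AOV = 2·arctan(6.17 / (2 × 4.0605)) = 2·arctan(0.75976) ≈ 74.4520°.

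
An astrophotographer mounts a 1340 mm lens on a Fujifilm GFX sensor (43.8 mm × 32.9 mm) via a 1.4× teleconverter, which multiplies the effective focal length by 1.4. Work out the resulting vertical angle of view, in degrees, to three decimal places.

1.005°

Effective focal length f = 1340 × 1.4 = 1876 mm.
α = 2·arctan(32.9 / (2 × 1876)) = 2·arctan(0.00877) ≈ 1.0048°.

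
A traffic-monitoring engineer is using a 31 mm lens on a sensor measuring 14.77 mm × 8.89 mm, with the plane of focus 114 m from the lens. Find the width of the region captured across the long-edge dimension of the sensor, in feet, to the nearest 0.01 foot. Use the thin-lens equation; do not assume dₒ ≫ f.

178.15 ft

dₒ: 114 m = 114000 mm.
Similar triangles through the lens centre give W/dₒ = w/dᵢ; with 1/f = 1/dₒ + 1/dᵢ this gives W = w·(dₒ − f)/f.
W = 14.77 mm × (114000 − 31) / 31 = 14.77 × 3676.4194 ≈ 54300.714 mm = 54300.714/304.8 ft = 178.152 ft.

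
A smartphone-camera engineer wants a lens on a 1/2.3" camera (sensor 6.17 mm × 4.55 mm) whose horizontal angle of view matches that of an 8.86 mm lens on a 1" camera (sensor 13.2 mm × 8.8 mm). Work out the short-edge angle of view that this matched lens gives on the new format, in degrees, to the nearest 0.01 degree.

57.56°

Equal horizontal AOV ⇒ f₂ = f₁ · 6.17/13.2 = 8.86 × 0.46742 ≈ 4.1414 mm.
Short-edge AOV on the new format = 2·arctan(4.55 / (2 × 4.1414)) = 2·arctan(0.54933) ≈ 57.5630°.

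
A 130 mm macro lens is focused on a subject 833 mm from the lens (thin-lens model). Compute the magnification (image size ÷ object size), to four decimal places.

0.1849×

Thin lens: 1/f = 1/dₒ + 1/dᵢ → 1/dᵢ = 1/130 − 1/833 = 0.0064918 mm⁻¹, so dᵢ ≈ 154.0398 mm.
Magnification m = dᵢ/dₒ = 154.0398/833 ≈ 0.18492.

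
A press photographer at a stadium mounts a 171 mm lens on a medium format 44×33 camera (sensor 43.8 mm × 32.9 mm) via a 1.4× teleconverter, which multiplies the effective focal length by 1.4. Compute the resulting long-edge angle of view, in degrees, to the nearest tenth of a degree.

10.5°

Effective focal length f = 171 × 1.4 = 239.4 mm.
α = 2·arctan(43.8 / (2 × 239.4)) = 2·arctan(0.09148) ≈ 10.4536°.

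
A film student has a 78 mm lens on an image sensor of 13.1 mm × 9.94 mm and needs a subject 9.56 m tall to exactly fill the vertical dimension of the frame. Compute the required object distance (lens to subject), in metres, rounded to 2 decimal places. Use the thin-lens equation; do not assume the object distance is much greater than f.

W: 9.56 m = 9560 mm.
Magnification m = h/W = dᵢ/dₒ; combined with 1/f = 1/dₒ + 1/dᵢ this gives dₒ = f·(1 + W/h).
dₒ = 78 mm × (1 + 9560/9.94) = 78 × 962.7706 ≈ 75096.109 mm = 75.0961 m.

75.10 m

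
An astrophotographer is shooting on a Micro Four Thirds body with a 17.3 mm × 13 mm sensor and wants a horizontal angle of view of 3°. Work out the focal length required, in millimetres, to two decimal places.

330.33 mm

From α = 2·arctan(w/2f) we get f = w / (2·tan(α/2)).
With w = 17.3 mm and α/2 = 1.5°, tan(α/2) ≈ 0.02619, so f ≈ 17.3 / 0.05237 ≈ 330.3302 mm.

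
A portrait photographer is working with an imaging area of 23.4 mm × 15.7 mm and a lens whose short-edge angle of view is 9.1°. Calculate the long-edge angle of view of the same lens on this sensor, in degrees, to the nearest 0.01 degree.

From the short-edge AOV: f = 15.7 / (2·tan(4.55°)) = 15.7 / 0.15916 ≈ 98.6431 mm.
Long-edge AOV = 2·arctan(23.4 / (2 × 98.6431)) = 2·arctan(0.11861) ≈ 13.5284°.

13.53°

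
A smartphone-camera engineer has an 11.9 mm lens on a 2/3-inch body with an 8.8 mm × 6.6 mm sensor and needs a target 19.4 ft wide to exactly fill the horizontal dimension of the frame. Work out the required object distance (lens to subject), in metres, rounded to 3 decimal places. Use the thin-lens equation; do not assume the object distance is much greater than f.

8.008 m

W: 19.4 ft × 304.8 mm/ft = 5913.12 mm.
Magnification m = w/W = dᵢ/dₒ; combined with 1/f = 1/dₒ + 1/dᵢ this gives dₒ = f·(1 + W/w).
dₒ = 11.9 mm × (1 + 5913.12/8.8) = 11.9 × 672.9454 ≈ 8008.051 mm = 8.00805 m.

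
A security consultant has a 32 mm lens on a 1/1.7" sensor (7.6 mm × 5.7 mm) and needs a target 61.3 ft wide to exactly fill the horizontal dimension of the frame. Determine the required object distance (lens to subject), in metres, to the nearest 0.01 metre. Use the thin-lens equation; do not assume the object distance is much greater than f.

78.70 m

W: 61.3 ft × 304.8 mm/ft = 18684.24 mm.
Magnification m = w/W = dᵢ/dₒ; combined with 1/f = 1/dₒ + 1/dᵢ this gives dₒ = f·(1 + W/w).
dₒ = 32 mm × (1 + 18684.2/7.6) = 32 × 2459.4526 ≈ 78702.482 mm = 78.7025 m.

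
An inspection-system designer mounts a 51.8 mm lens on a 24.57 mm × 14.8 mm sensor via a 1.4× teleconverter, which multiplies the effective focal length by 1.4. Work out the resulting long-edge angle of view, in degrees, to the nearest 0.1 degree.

Effective focal length f = 51.8 × 1.4 = 72.52 mm.
α = 2·arctan(24.57 / (2 × 72.52)) = 2·arctan(0.16940) ≈ 19.2294°.

19.2°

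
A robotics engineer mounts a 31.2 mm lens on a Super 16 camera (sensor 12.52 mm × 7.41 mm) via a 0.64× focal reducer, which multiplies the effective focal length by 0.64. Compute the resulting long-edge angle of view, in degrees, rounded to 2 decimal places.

34.81°

Effective focal length f = 31.2 × 0.64 = 19.968 mm.
α = 2·arctan(12.52 / (2 × 19.968)) = 2·arctan(0.31350) ≈ 34.8126°.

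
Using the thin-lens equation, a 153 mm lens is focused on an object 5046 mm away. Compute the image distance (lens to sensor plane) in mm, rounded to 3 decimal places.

157.784 mm

1/dᵢ = 1/f − 1/dₒ = 1/153 − 1/5046 = 0.0063378 mm⁻¹.
dᵢ = 1/0.0063378 ≈ 157.7842 mm.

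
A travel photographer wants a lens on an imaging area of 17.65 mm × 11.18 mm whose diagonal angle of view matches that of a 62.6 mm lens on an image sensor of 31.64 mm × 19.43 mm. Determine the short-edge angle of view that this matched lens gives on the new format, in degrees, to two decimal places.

18.03°

Sensor diagonal = √(31.64² + 19.43²) = √1378.6145 ≈ 37.1297 mm.
Sensor diagonal = √(17.65² + 11.18²) = √436.5149 ≈ 20.8929 mm.
Equal diagonal AOV ⇒ f₂ = f₁ · 20.8929/37.1297 = 62.6 × 0.56270 ≈ 35.2251 mm.
Short-edge AOV on the new format = 2·arctan(11.18 / (2 × 35.2251)) = 2·arctan(0.15869) ≈ 18.0346°.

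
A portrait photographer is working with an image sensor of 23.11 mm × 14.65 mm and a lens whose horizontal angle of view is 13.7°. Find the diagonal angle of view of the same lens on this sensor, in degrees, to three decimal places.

16.190°

From the horizontal AOV: f = 23.11 / (2·tan(6.85°)) = 23.11 / 0.24026 ≈ 96.1891 mm.
Sensor diagonal = √(23.11² + 14.65²) = √748.6946 ≈ 27.3623 mm.
Diagonal AOV = 2·arctan(27.3623 / (2 × 96.1891)) = 2·arctan(0.14223) ≈ 16.1900°.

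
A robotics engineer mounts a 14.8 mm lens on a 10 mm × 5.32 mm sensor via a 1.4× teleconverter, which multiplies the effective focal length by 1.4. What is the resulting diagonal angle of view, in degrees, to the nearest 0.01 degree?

30.58°

Effective focal length f = 14.8 × 1.4 = 20.72 mm.
Sensor diagonal = √(10² + 5.32²) = √128.3024 ≈ 11.3271 mm.
α = 2·arctan(11.327 / (2 × 20.72)) = 2·arctan(0.27334) ≈ 30.5752°.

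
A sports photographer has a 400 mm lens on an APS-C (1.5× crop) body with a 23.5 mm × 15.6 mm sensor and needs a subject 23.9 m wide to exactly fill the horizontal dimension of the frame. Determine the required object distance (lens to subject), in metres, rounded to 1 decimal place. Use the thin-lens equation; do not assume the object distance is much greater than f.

W: 23.9 m = 23900 mm.
Magnification m = w/W = dᵢ/dₒ; combined with 1/f = 1/dₒ + 1/dᵢ this gives dₒ = f·(1 + W/w).
dₒ = 400 mm × (1 + 23900/23.5) = 400 × 1018.0213 ≈ 407208.511 mm = 407.209 m.

407.2 m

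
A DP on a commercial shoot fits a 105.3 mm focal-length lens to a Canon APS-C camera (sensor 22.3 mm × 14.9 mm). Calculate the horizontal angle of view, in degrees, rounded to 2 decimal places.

12.09°

Angle of view α = 2·arctan(w/2f) with w = 22.3 mm and f = 105.3 mm.
w/2f = 0.10589; arctan(0.10589) ≈ 6.0444°, so α ≈ 12.0888°.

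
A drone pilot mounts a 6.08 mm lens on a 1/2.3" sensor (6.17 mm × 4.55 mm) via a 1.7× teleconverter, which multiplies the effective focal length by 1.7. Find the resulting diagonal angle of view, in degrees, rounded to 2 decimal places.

Effective focal length f = 6.08 × 1.7 = 10.336 mm.
Sensor diagonal = √(6.17² + 4.55²) = √58.7714 ≈ 7.6663 mm.
α = 2·arctan(7.666 / (2 × 10.336)) = 2·arctan(0.37085) ≈ 40.6948°.

40.69°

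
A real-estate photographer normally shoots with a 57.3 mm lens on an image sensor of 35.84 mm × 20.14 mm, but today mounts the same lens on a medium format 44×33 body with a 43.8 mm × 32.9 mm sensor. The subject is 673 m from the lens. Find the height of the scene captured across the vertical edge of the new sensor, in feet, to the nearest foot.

The focal length stays 57.3 mm; the relevant sensor dimension is now h = 32.9 mm. Object distance dₒ = 673 m = 673000 mm.
Thin-lens field height W = h·(dₒ − f)/f = 32.9 × (673000 − 57.3)/57.3 ≈ 386384.203 mm = 386384.203/304.8 ft = 1267.66 ft.

1268 ft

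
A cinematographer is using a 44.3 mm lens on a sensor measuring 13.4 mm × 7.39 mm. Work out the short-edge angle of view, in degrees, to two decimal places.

9.54°

Angle of view α = 2·arctan(h/2f) with h = 7.39 mm and f = 44.3 mm.
h/2f = 0.08341; arctan(0.08341) ≈ 4.7679°, so α ≈ 9.5358°.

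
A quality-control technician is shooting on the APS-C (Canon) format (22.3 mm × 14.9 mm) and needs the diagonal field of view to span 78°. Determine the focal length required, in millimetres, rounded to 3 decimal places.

16.560 mm

Sensor diagonal = √(22.3² + 14.9²) = √719.3000 ≈ 26.8198 mm.
From α = 2·arctan(d/2f) we get f = d / (2·tan(α/2)).
With d = 26.8198 mm and α/2 = 39°, tan(α/2) ≈ 0.80978, so f ≈ 26.8198 / 1.61957 ≈ 16.5598 mm.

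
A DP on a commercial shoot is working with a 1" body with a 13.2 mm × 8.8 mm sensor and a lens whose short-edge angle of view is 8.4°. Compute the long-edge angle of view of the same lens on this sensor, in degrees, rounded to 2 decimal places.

From the short-edge AOV: f = 8.8 / (2·tan(4.2°)) = 8.8 / 0.14687 ≈ 59.9166 mm.
Long-edge AOV = 2·arctan(13.2 / (2 × 59.9166)) = 2·arctan(0.11015) ≈ 12.5719°.

12.57°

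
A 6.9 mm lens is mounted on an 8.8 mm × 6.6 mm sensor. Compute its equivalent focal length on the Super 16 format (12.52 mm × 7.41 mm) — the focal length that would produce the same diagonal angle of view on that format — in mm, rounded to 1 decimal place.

Sensor diagonal = √(8.8² + 6.6²) = √121.0000 ≈ 11.0000 mm.
Sensor diagonal = √(12.52² + 7.41²) = √211.6585 ≈ 14.5485 mm.
Equal angle of view means equal diagonal/f ratio, so f₂ = f₁ · (diagonal₂/diagonal₁) = 6.9 × 14.5485/11.0000.
f₂ = 6.9 × 1.32259 ≈ 9.126 mm.

9.1 mm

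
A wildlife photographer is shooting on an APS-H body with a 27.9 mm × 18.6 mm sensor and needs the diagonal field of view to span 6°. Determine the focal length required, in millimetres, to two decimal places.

Sensor diagonal = √(27.9² + 18.6²) = √1124.3700 ≈ 33.5316 mm.
From α = 2·arctan(d/2f) we get f = d / (2·tan(α/2)).
With d = 33.5316 mm and α/2 = 3°, tan(α/2) ≈ 0.05241, so f ≈ 33.5316 / 0.10482 ≈ 319.9108 mm.

319.91 mm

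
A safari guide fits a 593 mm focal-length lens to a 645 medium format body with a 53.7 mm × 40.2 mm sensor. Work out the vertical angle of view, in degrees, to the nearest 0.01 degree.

Angle of view α = 2·arctan(h/2f) with h = 40.2 mm and f = 593 mm.
h/2f = 0.03390; arctan(0.03390) ≈ 1.9413°, so α ≈ 3.8826°.

3.88°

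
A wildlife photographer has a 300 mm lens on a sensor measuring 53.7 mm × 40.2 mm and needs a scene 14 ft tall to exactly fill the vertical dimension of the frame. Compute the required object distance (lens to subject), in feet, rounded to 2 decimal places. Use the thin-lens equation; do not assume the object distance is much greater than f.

W: 14 ft × 304.8 mm/ft = 4267.20 mm.
Magnification m = h/W = dᵢ/dₒ; combined with 1/f = 1/dₒ + 1/dᵢ this gives dₒ = f·(1 + W/h).
dₒ = 300 mm × (1 + 4267.2/40.2) = 300 × 107.1493 ≈ 32144.775 mm = 32144.775/304.8 ft = 105.462 ft.

105.46 ft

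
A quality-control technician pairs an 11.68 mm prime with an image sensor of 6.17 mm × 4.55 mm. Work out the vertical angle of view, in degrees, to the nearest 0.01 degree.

22.04°

Angle of view α = 2·arctan(h/2f) with h = 4.55 mm and f = 11.68 mm.
h/2f = 0.19478; arctan(0.19478) ≈ 11.0219°, so α ≈ 22.0438°.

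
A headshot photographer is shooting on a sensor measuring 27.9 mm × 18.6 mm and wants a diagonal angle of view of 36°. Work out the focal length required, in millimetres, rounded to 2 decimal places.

Sensor diagonal = √(27.9² + 18.6²) = √1124.3700 ≈ 33.5316 mm.
From α = 2·arctan(d/2f) we get f = d / (2·tan(α/2)).
With d = 33.5316 mm and α/2 = 18°, tan(α/2) ≈ 0.32492, so f ≈ 33.5316 / 0.64984 ≈ 51.5999 mm.

51.60 mm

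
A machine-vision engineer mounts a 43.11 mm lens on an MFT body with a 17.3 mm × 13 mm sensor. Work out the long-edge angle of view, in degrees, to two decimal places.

Angle of view α = 2·arctan(w/2f) with w = 17.3 mm and f = 43.11 mm.
w/2f = 0.20065; arctan(0.20065) ≈ 11.3457°, so α ≈ 22.6914°.

22.69°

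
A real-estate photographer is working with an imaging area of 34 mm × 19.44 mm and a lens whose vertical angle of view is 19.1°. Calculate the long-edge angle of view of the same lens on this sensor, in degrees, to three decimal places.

32.793°

From the vertical AOV: f = 19.44 / (2·tan(9.55°)) = 19.44 / 0.33648 ≈ 57.7747 mm.
Long-edge AOV = 2·arctan(34 / (2 × 57.7747)) = 2·arctan(0.29425) ≈ 32.7927°.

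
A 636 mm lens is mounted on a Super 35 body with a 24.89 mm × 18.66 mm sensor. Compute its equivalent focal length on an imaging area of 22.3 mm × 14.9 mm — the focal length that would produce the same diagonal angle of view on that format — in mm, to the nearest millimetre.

548 mm

Sensor diagonal = √(24.89² + 18.66²) = √967.7077 ≈ 31.1080 mm.
Sensor diagonal = √(22.3² + 14.9²) = √719.3000 ≈ 26.8198 mm.
Equal angle of view means equal diagonal/f ratio, so f₂ = f₁ · (diagonal₂/diagonal₁) = 636 × 26.8198/31.1080.
f₂ = 636 × 0.86215 ≈ 548.328 mm.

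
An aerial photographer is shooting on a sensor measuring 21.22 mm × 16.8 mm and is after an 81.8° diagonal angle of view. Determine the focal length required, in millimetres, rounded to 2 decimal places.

15.62 mm

Sensor diagonal = √(21.22² + 16.8²) = √732.5284 ≈ 27.0653 mm.
From α = 2·arctan(d/2f) we get f = d / (2·tan(α/2)).
With d = 27.0653 mm and α/2 = 40.9°, tan(α/2) ≈ 0.86623, so f ≈ 27.0653 / 1.73245 ≈ 15.6225 mm.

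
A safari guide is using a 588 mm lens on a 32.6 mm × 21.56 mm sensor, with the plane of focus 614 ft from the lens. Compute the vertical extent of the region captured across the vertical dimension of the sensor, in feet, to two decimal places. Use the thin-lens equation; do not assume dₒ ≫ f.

dₒ: 614 ft × 304.8 mm/ft = 187147.19 mm.
Similar triangles through the lens centre give W/dₒ = h/dᵢ; with 1/f = 1/dₒ + 1/dᵢ this gives W = h·(dₒ − f)/f.
W = 21.56 mm × (187147 − 588) / 588 = 21.56 × 317.2775 ≈ 6840.504 mm = 6840.504/304.8 ft = 22.4426 ft.

22.44 ft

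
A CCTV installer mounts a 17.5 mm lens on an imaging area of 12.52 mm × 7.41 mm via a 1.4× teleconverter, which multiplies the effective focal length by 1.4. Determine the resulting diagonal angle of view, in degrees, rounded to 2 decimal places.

33.07°

Effective focal length f = 17.5 × 1.4 = 24.5 mm.
Sensor diagonal = √(12.52² + 7.41²) = √211.6585 ≈ 14.5485 mm.
α = 2·arctan(14.548 / (2 × 24.5)) = 2·arctan(0.29691) ≈ 33.0731°.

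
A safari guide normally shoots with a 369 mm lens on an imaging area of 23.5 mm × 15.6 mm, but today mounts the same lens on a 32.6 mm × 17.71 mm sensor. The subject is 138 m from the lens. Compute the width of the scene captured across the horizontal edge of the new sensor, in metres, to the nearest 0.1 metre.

12.2 m

The focal length stays 369 mm; the relevant sensor dimension is now w = 32.6 mm. Object distance dₒ = 138 m = 138000 mm.
Thin-lens field width W = w·(dₒ − f)/f = 32.6 × (138000 − 369)/369 ≈ 12159.270 mm = 12.1593 m.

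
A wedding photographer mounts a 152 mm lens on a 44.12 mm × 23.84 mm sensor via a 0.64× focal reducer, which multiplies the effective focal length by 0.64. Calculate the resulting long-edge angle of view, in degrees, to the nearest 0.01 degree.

Effective focal length f = 152 × 0.64 = 97.28 mm.
α = 2·arctan(44.12 / (2 × 97.28)) = 2·arctan(0.22677) ≈ 25.5535°.

25.55°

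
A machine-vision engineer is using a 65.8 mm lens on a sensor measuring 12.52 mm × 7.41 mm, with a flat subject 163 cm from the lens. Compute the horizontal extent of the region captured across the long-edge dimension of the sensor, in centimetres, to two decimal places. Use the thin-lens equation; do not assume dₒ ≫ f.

dₒ: 163 cm = 1630 mm.
Similar triangles through the lens centre give W/dₒ = w/dᵢ; with 1/f = 1/dₒ + 1/dᵢ this gives W = w·(dₒ − f)/f.
W = 12.52 mm × (1630 − 65.8) / 65.8 = 12.52 × 23.7720 ≈ 297.626 mm = 29.7626 cm.

29.76 cm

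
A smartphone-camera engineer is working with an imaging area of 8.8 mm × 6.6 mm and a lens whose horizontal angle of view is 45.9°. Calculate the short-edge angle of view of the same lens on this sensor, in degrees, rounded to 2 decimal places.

35.24°

From the horizontal AOV: f = 8.8 / (2·tan(22.95°)) = 8.8 / 0.84689 ≈ 10.3910 mm.
Short-edge AOV = 2·arctan(6.6 / (2 × 10.3910)) = 2·arctan(0.31758) ≈ 35.2380°.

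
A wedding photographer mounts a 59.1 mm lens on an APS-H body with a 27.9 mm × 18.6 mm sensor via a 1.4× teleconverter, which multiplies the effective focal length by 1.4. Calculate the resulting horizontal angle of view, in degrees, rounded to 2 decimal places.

Effective focal length f = 59.1 × 1.4 = 82.74 mm.
α = 2·arctan(27.9 / (2 × 82.74)) = 2·arctan(0.16860) ≈ 19.1402°.

19.14°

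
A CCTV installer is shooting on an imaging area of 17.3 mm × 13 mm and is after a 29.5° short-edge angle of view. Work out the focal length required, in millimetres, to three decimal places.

From α = 2·arctan(h/2f) we get f = h / (2·tan(α/2)).
With h = 13 mm and α/2 = 14.75°, tan(α/2) ≈ 0.26328, so f ≈ 13 / 0.52656 ≈ 24.6887 mm.

24.689 mm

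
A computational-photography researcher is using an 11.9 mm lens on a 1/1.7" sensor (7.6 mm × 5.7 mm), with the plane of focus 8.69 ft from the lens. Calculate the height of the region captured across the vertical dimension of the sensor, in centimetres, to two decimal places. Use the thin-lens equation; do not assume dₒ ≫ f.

dₒ: 8.69 ft × 304.8 mm/ft = 2648.71 mm.
Similar triangles through the lens centre give W/dₒ = h/dᵢ; with 1/f = 1/dₒ + 1/dᵢ this gives W = h·(dₒ − f)/f.
W = 5.7 mm × (2648.71 − 11.9) / 11.9 = 5.7 × 221.5808 ≈ 1263.011 mm = 126.301 cm.

126.30 cm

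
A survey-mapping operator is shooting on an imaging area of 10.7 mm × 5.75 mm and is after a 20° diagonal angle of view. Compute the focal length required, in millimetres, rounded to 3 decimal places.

Sensor diagonal = √(10.7² + 5.75²) = √147.5525 ≈ 12.1471 mm.
From α = 2·arctan(d/2f) we get f = d / (2·tan(α/2)).
With d = 12.1471 mm and α/2 = 10°, tan(α/2) ≈ 0.17633, so f ≈ 12.1471 / 0.35265 ≈ 34.4449 mm.

34.445 mm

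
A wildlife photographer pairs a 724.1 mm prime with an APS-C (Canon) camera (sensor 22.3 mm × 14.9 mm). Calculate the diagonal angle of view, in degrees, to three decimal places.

Sensor diagonal = √(22.3² + 14.9²) = √719.3000 ≈ 26.8198 mm.
Angle of view α = 2·arctan(d/2f) with d = 26.8198 mm and f = 724.1 mm.
d/2f = 0.01852; arctan(0.01852) ≈ 1.0610°, so α ≈ 2.1219°.

2.122°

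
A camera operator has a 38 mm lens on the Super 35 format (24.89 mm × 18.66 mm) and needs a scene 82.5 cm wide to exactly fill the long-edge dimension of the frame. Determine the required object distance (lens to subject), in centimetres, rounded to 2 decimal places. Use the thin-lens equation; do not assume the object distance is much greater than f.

129.75 cm

W: 82.5 cm = 825 mm.
Magnification m = w/W = dᵢ/dₒ; combined with 1/f = 1/dₒ + 1/dᵢ this gives dₒ = f·(1 + W/w).
dₒ = 38 mm × (1 + 825/24.89) = 38 × 34.1458 ≈ 1297.542 mm = 129.754 cm.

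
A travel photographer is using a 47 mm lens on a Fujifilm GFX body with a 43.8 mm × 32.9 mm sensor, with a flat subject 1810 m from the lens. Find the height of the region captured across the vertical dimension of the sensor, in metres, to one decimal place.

1267.0 m

dₒ: 1810 m = 1.81e+06 mm.
Similar triangles through the lens centre give W/dₒ = h/dᵢ; with 1/f = 1/dₒ + 1/dᵢ this gives W = h·(dₒ − f)/f.
W = 32.9 mm × (1.81e+06 − 47) / 47 = 32.9 × 38509.6383 ≈ 1266967.100 mm = 1266.97 m.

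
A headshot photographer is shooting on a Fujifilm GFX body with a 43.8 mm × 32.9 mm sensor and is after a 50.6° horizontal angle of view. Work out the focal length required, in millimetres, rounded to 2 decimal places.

46.33 mm

From α = 2·arctan(w/2f) we get f = w / (2·tan(α/2)).
With w = 43.8 mm and α/2 = 25.3°, tan(α/2) ≈ 0.47270, so f ≈ 43.8 / 0.94540 ≈ 46.3298 mm.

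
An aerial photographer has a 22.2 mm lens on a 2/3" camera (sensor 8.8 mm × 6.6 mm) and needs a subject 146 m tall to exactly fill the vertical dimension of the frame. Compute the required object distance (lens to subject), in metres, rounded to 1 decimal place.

491.1 m

W: 146 m = 146000 mm.
Magnification m = h/W = dᵢ/dₒ; combined with 1/f = 1/dₒ + 1/dᵢ this gives dₒ = f·(1 + W/h).
dₒ = 22.2 mm × (1 + 146000/6.6) = 22.2 × 22122.2121 ≈ 491113.109 mm = 491.113 m.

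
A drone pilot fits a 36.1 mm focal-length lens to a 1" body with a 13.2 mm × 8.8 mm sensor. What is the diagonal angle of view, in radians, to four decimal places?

Sensor diagonal = √(13.2² + 8.8²) = √251.6800 ≈ 15.8644 mm.
Angle of view α = 2·arctan(d/2f) with d = 15.8644 mm and f = 36.1 mm.
d/2f = 0.21973; arctan(0.21973) ≈ 0.2163 rad, so α ≈ 0.4326 rad.

0.4326 rad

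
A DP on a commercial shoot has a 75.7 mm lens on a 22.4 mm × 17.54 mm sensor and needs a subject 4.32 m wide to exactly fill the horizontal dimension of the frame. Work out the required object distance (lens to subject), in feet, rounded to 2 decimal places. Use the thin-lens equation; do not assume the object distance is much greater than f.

48.15 ft

W: 4.32 m = 4320 mm.
Magnification m = w/W = dᵢ/dₒ; combined with 1/f = 1/dₒ + 1/dᵢ this gives dₒ = f·(1 + W/w).
dₒ = 75.7 mm × (1 + 4320/22.4) = 75.7 × 193.8571 ≈ 14674.986 mm = 14674.986/304.8 ft = 48.1463 ft.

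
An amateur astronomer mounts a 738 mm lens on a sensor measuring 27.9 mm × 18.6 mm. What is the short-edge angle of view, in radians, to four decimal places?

Angle of view α = 2·arctan(h/2f) with h = 18.6 mm and f = 738 mm.
h/2f = 0.01260; arctan(0.01260) ≈ 0.0126 rad, so α ≈ 0.0252 rad.

0.0252 rad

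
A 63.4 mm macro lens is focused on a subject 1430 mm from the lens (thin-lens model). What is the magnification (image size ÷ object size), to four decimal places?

Thin lens: 1/f = 1/dₒ + 1/dᵢ → 1/dᵢ = 1/63.4 − 1/1430 = 0.0150736 mm⁻¹, so dᵢ ≈ 66.3413 mm.
Magnification m = dᵢ/dₒ = 66.3413/1430 ≈ 0.04639.

0.0464×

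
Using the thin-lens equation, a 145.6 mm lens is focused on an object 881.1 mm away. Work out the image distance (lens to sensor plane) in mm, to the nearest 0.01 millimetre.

174.42 mm

1/dᵢ = 1/f − 1/dₒ = 1/145.6 − 1/881.1 = 0.0057332 mm⁻¹.
dᵢ = 1/0.0057332 ≈ 174.4231 mm.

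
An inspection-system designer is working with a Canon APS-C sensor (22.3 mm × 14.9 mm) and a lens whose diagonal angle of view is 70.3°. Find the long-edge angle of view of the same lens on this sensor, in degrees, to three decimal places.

60.694°

Sensor diagonal = √(22.3² + 14.9²) = √719.3000 ≈ 26.8198 mm.
From the diagonal AOV: f = 26.8198 / (2·tan(35.15°)) = 26.8198 / 1.40823 ≈ 19.0450 mm.
Long-edge AOV = 2·arctan(22.3 / (2 × 19.0450)) = 2·arctan(0.58546) ≈ 60.6942°.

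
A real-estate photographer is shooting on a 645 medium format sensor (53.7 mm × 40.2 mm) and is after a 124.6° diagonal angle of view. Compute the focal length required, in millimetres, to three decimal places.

Sensor diagonal = √(53.7² + 40.2²) = √4499.7300 ≈ 67.0800 mm.
From α = 2·arctan(d/2f) we get f = d / (2·tan(α/2)).
With d = 67.0800 mm and α/2 = 62.3°, tan(α/2) ≈ 1.90472, so f ≈ 67.0800 / 3.80944 ≈ 17.6089 mm.

17.609 mm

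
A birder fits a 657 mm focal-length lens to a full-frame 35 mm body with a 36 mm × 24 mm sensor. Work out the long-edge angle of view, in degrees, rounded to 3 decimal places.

3.139°

Angle of view α = 2·arctan(w/2f) with w = 36 mm and f = 657 mm.
w/2f = 0.02740; arctan(0.02740) ≈ 1.5694°, so α ≈ 3.1387°.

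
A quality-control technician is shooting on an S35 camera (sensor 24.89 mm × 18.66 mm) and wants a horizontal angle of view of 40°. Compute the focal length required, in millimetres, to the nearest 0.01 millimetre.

From α = 2·arctan(w/2f) we get f = w / (2·tan(α/2)).
With w = 24.89 mm and α/2 = 20°, tan(α/2) ≈ 0.36397, so f ≈ 24.89 / 0.72794 ≈ 34.1924 mm.

34.19 mm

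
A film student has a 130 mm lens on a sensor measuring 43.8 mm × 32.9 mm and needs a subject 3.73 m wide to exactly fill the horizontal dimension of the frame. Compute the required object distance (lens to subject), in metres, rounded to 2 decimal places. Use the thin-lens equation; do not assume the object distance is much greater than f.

11.20 m

W: 3.73 m = 3730 mm.
Magnification m = w/W = dᵢ/dₒ; combined with 1/f = 1/dₒ + 1/dᵢ this gives dₒ = f·(1 + W/w).
dₒ = 130 mm × (1 + 3730/43.8) = 130 × 86.1598 ≈ 11200.776 mm = 11.2008 m.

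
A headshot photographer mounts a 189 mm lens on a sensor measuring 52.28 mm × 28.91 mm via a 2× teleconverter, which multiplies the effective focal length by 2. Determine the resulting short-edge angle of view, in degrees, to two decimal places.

Effective focal length f = 189 × 2 = 378 mm.
α = 2·arctan(28.91 / (2 × 378)) = 2·arctan(0.03824) ≈ 4.3799°.

4.38°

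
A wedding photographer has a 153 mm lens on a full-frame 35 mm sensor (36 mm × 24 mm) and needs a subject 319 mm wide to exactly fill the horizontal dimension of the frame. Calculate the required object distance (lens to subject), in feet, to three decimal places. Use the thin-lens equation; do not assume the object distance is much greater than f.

4.950 ft

Magnification m = w/W = dᵢ/dₒ; combined with 1/f = 1/dₒ + 1/dᵢ this gives dₒ = f·(1 + W/w).
dₒ = 153 mm × (1 + 319/36) = 153 × 9.8611 ≈ 1508.750 mm = 1508.750/304.8 ft = 4.94997 ft.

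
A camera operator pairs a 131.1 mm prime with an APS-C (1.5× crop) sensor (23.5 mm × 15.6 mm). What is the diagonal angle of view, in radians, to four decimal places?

0.2143 rad

Sensor diagonal = √(23.5² + 15.6²) = √795.6100 ≈ 28.2066 mm.
Angle of view α = 2·arctan(d/2f) with d = 28.2066 mm and f = 131.1 mm.
d/2f = 0.10758; arctan(0.10758) ≈ 0.1072 rad, so α ≈ 0.2143 rad.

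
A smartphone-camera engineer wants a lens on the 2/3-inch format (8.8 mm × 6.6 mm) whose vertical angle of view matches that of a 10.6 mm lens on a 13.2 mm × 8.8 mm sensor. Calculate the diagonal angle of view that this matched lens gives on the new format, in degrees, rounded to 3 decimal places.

69.353°

Equal vertical AOV ⇒ f₂ = f₁ · 6.6/8.8 = 10.6 × 0.75000 ≈ 7.9500 mm.
Sensor diagonal = √(8.8² + 6.6²) = √121.0000 ≈ 11.0000 mm.
Diagonal AOV on the new format = 2·arctan(11.0000 / (2 × 7.9500)) = 2·arctan(0.69182) ≈ 69.3528°.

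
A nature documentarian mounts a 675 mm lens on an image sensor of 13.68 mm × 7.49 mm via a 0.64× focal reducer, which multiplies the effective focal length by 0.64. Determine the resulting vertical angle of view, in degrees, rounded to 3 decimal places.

Effective focal length f = 675 × 0.64 = 432 mm.
α = 2·arctan(7.49 / (2 × 432)) = 2·arctan(0.00867) ≈ 0.9934°.

0.993°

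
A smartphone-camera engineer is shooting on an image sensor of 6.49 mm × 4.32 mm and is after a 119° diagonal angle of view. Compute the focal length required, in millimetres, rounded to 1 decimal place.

2.3 mm

Sensor diagonal = √(6.49² + 4.32²) = √60.7825 ≈ 7.7963 mm.
From α = 2·arctan(d/2f) we get f = d / (2·tan(α/2)).
With d = 7.7963 mm and α/2 = 59.5°, tan(α/2) ≈ 1.69766, so f ≈ 7.7963 / 3.39533 ≈ 2.2962 mm.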